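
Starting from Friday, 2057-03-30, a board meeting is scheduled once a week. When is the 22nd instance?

2057-08-24

The 22nd occurrence is 21 intervals after the first: 21 × 7 = 147 days after 2057-03-30.
March has 31 days — 1 day to the end of March leaves 146.
April has 30 days (116 left).
May has 31 days (85 left).
June has 30 days (55 left).
July has 31 days (24 left).
24 days into August → 2057-08-24.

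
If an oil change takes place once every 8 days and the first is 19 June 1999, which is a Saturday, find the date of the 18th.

The 18th occurrence is 17 intervals after the first: 17 × 8 = 136 days after 19 June 1999.
June has 30 days — 11 days to the end of June leaves 125.
July has 31 days (94 left).
August has 31 days (63 left).
September has 30 days (33 left).
October has 31 days (2 left).
2 days into November → 2 November 1999.

2 November 1999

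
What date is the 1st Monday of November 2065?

2065-11-02

The first Monday of November 2065 is November 2.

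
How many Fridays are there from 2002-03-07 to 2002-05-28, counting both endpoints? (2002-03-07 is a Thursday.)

12

2002-03-07 is a Thursday; the first Friday on or after it is 2002-03-08 (1 day later).
From 2002-03-08 to 2002-05-28: 23 + 30 + 28 = 81 days (rest of March, April, May).
81 ÷ 7 = 11 full weeks with remainder 4, so 11 more Fridays after the first → 12.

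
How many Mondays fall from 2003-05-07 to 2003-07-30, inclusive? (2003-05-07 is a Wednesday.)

12

2003-05-07 is a Wednesday; the first Monday on or after it is 2003-05-12 (5 days later).
From 2003-05-12 to 2003-07-30: 19 + 30 + 30 = 79 days (rest of May, June, July).
79 ÷ 7 = 11 full weeks with remainder 2, so 11 more Mondays after the first → 12.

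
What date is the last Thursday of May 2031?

May 29, 2031

May 2031 begins on a Thursday, so the first Thursday is May 1.
May 2031 has 31 days. Adding weeks: 1, 8, 15, 22, 29 — the last one ≤ 31 is the 29th.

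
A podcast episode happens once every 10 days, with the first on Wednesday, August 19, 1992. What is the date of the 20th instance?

The 20th occurrence is 19 intervals after the first: 19 × 10 = 190 days after August 19, 1992.
August has 31 days — 12 days to the end of August leaves 178.
September has 30 days (148 left).
October has 31 days (117 left).
November has 30 days (87 left).
December has 31 days (56 left).
January has 31 days (25 left).
25 days into February → February 25, 1993.

February 25, 1993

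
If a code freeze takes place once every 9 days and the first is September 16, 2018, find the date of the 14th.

The 14th occurrence is 13 intervals after the first: 13 × 9 = 117 days after September 16, 2018.
September has 30 days — 14 days to the end of September leaves 103.
October has 31 days (72 left).
November has 30 days (42 left).
December has 31 days (11 left).
11 days into January → January 11, 2019.

January 11, 2019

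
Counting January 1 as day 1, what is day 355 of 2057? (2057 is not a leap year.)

Jan has 31 days (355 − 31 = 324 remain).
Feb has 28 days (324 − 28 = 296 remain).
Mar has 31 days (296 − 31 = 265 remain).
Apr has 30 days (265 − 30 = 235 remain).
May has 31 days (235 − 31 = 204 remain).
Jun has 30 days (204 − 30 = 174 remain).
Jul has 31 days (174 − 31 = 143 remain).
Aug has 31 days (143 − 31 = 112 remain).
Sep has 30 days (112 − 30 = 82 remain).
Oct has 31 days (82 − 31 = 51 remain).
Nov has 30 days (51 − 30 = 21 remain).
21 into Dec → Dec 21.

Dec 21, 2057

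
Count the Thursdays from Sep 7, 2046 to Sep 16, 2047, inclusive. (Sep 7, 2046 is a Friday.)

Sep 7, 2046 is a Friday; the first Thursday on or after it is Sep 13, 2046 (6 days later).
From Sep 13, 2046 to Sep 16, 2047: 109 + 259 = 368 days (rest of 2046, to Sep 16, 2047 in 2047).
368 ÷ 7 = 52 full weeks with remainder 4, so 52 more Thursdays after the first → 53.

53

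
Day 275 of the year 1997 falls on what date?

Oct 2, 1997

Jan has 31 days (275 − 31 = 244 remain).
Feb has 28 days (244 − 28 = 216 remain).
Mar has 31 days (216 − 31 = 185 remain).
Apr has 30 days (185 − 30 = 155 remain).
May has 31 days (155 − 31 = 124 remain).
Jun has 30 days (124 − 30 = 94 remain).
Jul has 31 days (94 − 31 = 63 remain).
Aug has 31 days (63 − 31 = 32 remain).
Sep has 30 days (32 − 30 = 2 remain).
2 into Oct → Oct 2.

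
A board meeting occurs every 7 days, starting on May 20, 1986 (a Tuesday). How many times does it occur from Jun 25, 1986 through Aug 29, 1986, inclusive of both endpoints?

9

Occurrences land 7·i days after May 20, 1986 for i = 0, 1, 2, …
Jun 25, 1986 is 36 days after the start; 36 ÷ 7 = 5 remainder 1; since the remainder is 1, round up to i = 6. First occurrence in the window: #7 on Jul 1, 1986 (6×7 = 42 days in).
Aug 29, 1986 is 101 days after the start; 101 ÷ 7 = 14 remainder 3. Last occurrence in the window: #15 on Aug 26, 1986.
Occurrences #7 through #15: 9 in total.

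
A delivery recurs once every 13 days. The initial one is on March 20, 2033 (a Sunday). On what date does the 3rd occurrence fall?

The 3rd occurrence is 2 intervals after the first: 2 × 13 = 26 days after March 20, 2033.
March has 31 days — 11 days to the end of March leaves 15.
15 days into April → April 15, 2033.

April 15, 2033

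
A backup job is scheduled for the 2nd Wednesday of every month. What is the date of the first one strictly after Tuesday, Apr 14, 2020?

Apr 2020 starts on a Wednesday; its first Wednesday is the 1st, so the 2nd Wednesday is the 8th — Apr 8, 2020.
That is not after Apr 14, 2020, so look at May 2020.
May 2020 starts on a Friday; its first Wednesday is the 6th, so the 2nd Wednesday is the 13th — May 13, 2020.

May 13, 2020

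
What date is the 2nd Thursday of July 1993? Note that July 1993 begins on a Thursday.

July 1993 begins on a Thursday, so the first Thursday is July 1.
The 2nd Thursday is 1 weeks later: 1 + 7 = 8.

1993-07-08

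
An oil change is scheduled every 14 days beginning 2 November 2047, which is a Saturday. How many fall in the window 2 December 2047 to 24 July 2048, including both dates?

16

Occurrences land 14·i days after 2 November 2047 for i = 0, 1, 2, …
2 December 2047 is 30 days after the start; 30 ÷ 14 = 2 remainder 2; since the remainder is 2, round up to i = 3. First occurrence in the window: #4 on 14 December 2047 (3×14 = 42 days in).
24 July 2048 is 265 days after the start; 265 ÷ 14 = 18 remainder 13. Last occurrence in the window: #19 on 11 July 2048.
Occurrences #4 through #19: 16 in total.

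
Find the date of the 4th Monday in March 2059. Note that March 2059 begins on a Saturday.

March 2059 begins on a Saturday, so the first Monday is March 3 (2 days later).
The 4th Monday is 3 weeks later: 3 + 21 = 24.

2059-03-24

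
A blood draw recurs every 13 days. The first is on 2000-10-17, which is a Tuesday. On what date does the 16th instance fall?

The 16th occurrence is 15 intervals after the first: 15 × 13 = 195 days after 2000-10-17.
October has 31 days — 14 days to the end of October leaves 181.
November has 30 days (151 left).
December has 31 days (120 left).
January has 31 days (89 left).
February has 28 days (61 left).
March has 31 days (30 left).
30 days into April → 2001-04-30.

2001-04-30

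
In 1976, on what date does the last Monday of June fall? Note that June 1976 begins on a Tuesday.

June 28, 1976

June 1976 begins on a Tuesday, so the first Monday is June 7 (6 days later).
June 1976 has 30 days. Adding weeks: 7, 14, 21, 28 — the last one ≤ 30 is the 28th.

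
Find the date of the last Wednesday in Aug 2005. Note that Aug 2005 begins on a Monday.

Aug 31, 2005

Aug 2005 begins on a Monday, so the first Wednesday is Aug 3 (2 days later).
Aug 2005 has 31 days. Adding weeks: 3, 10, 17, 24, 31 — the last one ≤ 31 is the 31st.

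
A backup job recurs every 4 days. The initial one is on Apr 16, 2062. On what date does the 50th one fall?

Oct 29, 2062

The 50th occurrence is 49 intervals after the first: 49 × 4 = 196 days after Apr 16, 2062.
Apr has 30 days — 14 days to the end of Apr leaves 182.
May has 31 days (151 left).
Jun has 30 days (121 left).
Jul has 31 days (90 left).
Aug has 31 days (59 left).
Sep has 30 days (29 left).
29 days into Oct → Oct 29, 2062.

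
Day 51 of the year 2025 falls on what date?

2025-02-20

January has 31 days (51 − 31 = 20 remain).
20 into February → February 20.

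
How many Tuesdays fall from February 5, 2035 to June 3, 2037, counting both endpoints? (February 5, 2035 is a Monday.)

February 5, 2035 is a Monday; the first Tuesday on or after it is February 6, 2035 (1 day later).
From February 6, 2035 to June 3, 2037: 328 + 366 + 154 = 848 days (rest of 2035, 2036, to June 3, 2037 in 2037).
848 ÷ 7 = 121 full weeks with remainder 1, so 121 more Tuesdays after the first → 122.

122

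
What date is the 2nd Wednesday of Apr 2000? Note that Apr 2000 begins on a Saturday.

Apr 12, 2000

Apr 2000 begins on a Saturday, so the first Wednesday is Apr 5 (4 days later).
The 2nd Wednesday is 1 weeks later: 5 + 7 = 12.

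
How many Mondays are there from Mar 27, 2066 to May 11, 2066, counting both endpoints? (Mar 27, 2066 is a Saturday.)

Mar 27, 2066 is a Saturday; the first Monday on or after it is Mar 29, 2066 (2 days later).
From Mar 29, 2066 to May 11, 2066: 2 + 30 + 11 = 43 days (rest of Mar, Apr, May).
43 ÷ 7 = 6 full weeks with remainder 1, so 6 more Mondays after the first → 7.

7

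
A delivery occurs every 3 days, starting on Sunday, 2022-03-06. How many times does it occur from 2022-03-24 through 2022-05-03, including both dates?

14

Occurrences land 3·i days after 2022-03-06 for i = 0, 1, 2, …
2022-03-24 is 18 days after the start; 18 ÷ 3 = 6 remainder 0. First occurrence in the window: #7 on 2022-03-24 (6×3 = 18 days in).
2022-05-03 is 58 days after the start; 58 ÷ 3 = 19 remainder 1. Last occurrence in the window: #20 on 2022-05-02.
Occurrences #7 through #20: 14 in total.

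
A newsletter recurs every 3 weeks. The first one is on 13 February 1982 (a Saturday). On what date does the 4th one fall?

17 April 1982

The 4th occurrence is 3 intervals after the first: 3 × 21 = 63 days after 13 February 1982.
February has 28 days — 15 days to the end of February leaves 48.
March has 31 days (17 left).
17 days into April → 17 April 1982.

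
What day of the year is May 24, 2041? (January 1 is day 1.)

Days in months before May: 31 + 28 + 31 + 30 = 120.
Plus 24 days into May → day 144.

144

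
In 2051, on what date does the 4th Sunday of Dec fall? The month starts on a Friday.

Dec 24, 2051

Dec 2051 begins on a Friday, so the first Sunday is Dec 3 (2 days later).
The 4th Sunday is 3 weeks later: 3 + 21 = 24.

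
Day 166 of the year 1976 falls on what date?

14 June 1976

January has 31 days (166 − 31 = 135 remain).
February has 29 days (135 − 29 = 106 remain).
March has 31 days (106 − 31 = 75 remain).
April has 30 days (75 − 30 = 45 remain).
May has 31 days (45 − 31 = 14 remain).
14 into June → June 14.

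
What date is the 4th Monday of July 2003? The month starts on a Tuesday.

July 28, 2003

July 2003 begins on a Tuesday, so the first Monday is July 7 (6 days later).
The 4th Monday is 3 weeks later: 7 + 21 = 28.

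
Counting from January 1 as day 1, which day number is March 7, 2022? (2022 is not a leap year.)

Days in months before March: 31 + 28 = 59.
Plus 7 days into March → day 66.

66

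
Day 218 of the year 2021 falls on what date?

6 August 2021

January has 31 days (218 − 31 = 187 remain).
February has 28 days (187 − 28 = 159 remain).
March has 31 days (159 − 31 = 128 remain).
April has 30 days (128 − 30 = 98 remain).
May has 31 days (98 − 31 = 67 remain).
June has 30 days (67 − 30 = 37 remain).
July has 31 days (37 − 31 = 6 remain).
6 into August → August 6.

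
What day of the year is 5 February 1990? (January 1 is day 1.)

36

Days in months before February: 31 = 31.
Plus 5 days into February → day 36.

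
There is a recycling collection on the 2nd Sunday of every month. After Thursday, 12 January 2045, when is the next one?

January 2045 starts on a Sunday; its first Sunday is the 1st, so the 2nd Sunday is the 8th — 8 January 2045.
That is not after 12 January 2045, so look at February 2045.
February 2045 starts on a Wednesday; its first Sunday is the 5th, so the 2nd Sunday is the 12th — 12 February 2045.

12 February 2045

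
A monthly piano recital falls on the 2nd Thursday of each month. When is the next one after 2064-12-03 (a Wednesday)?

2064-12-11

December 2064 starts on a Monday; its first Thursday is the 4th, so the 2nd Thursday is the 11th — 2064-12-11.
2064-12-11 is after 2064-12-03, so that is the next one.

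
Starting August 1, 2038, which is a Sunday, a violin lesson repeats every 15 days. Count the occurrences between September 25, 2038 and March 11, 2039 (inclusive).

Occurrences land 15·i days after August 1, 2038 for i = 0, 1, 2, …
September 25, 2038 is 55 days after the start; 55 ÷ 15 = 3 remainder 10; since the remainder is 10, round up to i = 4. First occurrence in the window: #5 on September 30, 2038 (4×15 = 60 days in).
March 11, 2039 is 222 days after the start; 222 ÷ 15 = 14 remainder 12. Last occurrence in the window: #15 on February 27, 2039.
Occurrences #5 through #15: 11 in total.

11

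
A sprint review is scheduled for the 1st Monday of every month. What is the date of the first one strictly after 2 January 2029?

5 February 2029

January 2029 starts on a Monday, so its 1st Monday is 1 January 2029.
That is not after 2 January 2029, so look at February 2029.
February 2029 starts on a Thursday, so its 1st Monday is 5 February 2029 (4 days in).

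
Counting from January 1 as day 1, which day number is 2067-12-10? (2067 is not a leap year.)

344

Days in months before December: 31 + 28 + 31 + 30 + 31 + 30 + 31 + 31 + 30 + 31 + 30 = 334.
Plus 10 days into December → day 344.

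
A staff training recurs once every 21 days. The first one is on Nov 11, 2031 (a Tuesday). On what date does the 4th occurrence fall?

The 4th occurrence is 3 intervals after the first: 3 × 21 = 63 days after Nov 11, 2031.
Nov has 30 days — 19 days to the end of Nov leaves 44.
Dec has 31 days (13 left).
13 days into Jan → Jan 13, 2032.

Jan 13, 2032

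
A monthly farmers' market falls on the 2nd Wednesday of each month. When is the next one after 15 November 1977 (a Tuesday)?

November 1977 starts on a Tuesday; its first Wednesday is the 2nd, so the 2nd Wednesday is the 9th — 9 November 1977.
That is not after 15 November 1977, so look at December 1977.
December 1977 starts on a Thursday; its first Wednesday is the 7th, so the 2nd Wednesday is the 14th — 14 December 1977.

14 December 1977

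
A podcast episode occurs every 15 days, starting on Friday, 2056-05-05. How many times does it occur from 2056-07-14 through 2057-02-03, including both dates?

Occurrences land 15·i days after 2056-05-05 for i = 0, 1, 2, …
2056-07-14 is 70 days after the start; 70 ÷ 15 = 4 remainder 10; since the remainder is 10, round up to i = 5. First occurrence in the window: #6 on 2056-07-19 (5×15 = 75 days in).
2057-02-03 is 274 days after the start; 274 ÷ 15 = 18 remainder 4. Last occurrence in the window: #19 on 2057-01-30.
Occurrences #6 through #19: 14 in total.

14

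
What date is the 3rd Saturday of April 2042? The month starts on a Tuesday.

April 19, 2042

April 2042 begins on a Tuesday, so the first Saturday is April 5 (4 days later).
The 3rd Saturday is 2 weeks later: 5 + 14 = 19.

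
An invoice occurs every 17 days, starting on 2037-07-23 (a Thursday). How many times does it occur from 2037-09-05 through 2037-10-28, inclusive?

3

Occurrences land 17·i days after 2037-07-23 for i = 0, 1, 2, …
2037-09-05 is 44 days after the start; 44 ÷ 17 = 2 remainder 10; since the remainder is 10, round up to i = 3. First occurrence in the window: #4 on 2037-09-12 (3×17 = 51 days in).
2037-10-28 is 97 days after the start; 97 ÷ 17 = 5 remainder 12. Last occurrence in the window: #6 on 2037-10-16.
Occurrences #4 through #6: 3 in total.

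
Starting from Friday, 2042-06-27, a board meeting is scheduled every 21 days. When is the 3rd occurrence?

2042-08-08

The 3rd occurrence is 2 intervals after the first: 2 × 21 = 42 days after 2042-06-27.
June has 30 days — 3 days to the end of June leaves 39.
July has 31 days (8 left).
8 days into August → 2042-08-08.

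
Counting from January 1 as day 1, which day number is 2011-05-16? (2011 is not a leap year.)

136

Days in months before May: 31 + 28 + 31 + 30 = 120.
Plus 16 days into May → day 136.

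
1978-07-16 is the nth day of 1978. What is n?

Days in months before July: 31 + 28 + 31 + 30 + 31 + 30 = 181.
Plus 16 days into July → day 197.

197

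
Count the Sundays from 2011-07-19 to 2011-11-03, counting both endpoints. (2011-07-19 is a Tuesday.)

2011-07-19 is a Tuesday; the first Sunday on or after it is 2011-07-24 (5 days later).
From 2011-07-24 to 2011-11-03: 7 + 31 + 30 + 31 + 3 = 102 days (rest of July, August, September, October, November).
102 ÷ 7 = 14 full weeks with remainder 4, so 14 more Sundays after the first → 15.

15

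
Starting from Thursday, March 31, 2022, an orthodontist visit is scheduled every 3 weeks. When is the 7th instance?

August 4, 2022

The 7th occurrence is 6 intervals after the first: 6 × 21 = 126 days after March 31, 2022.
March has 31 days — 0 days to the end of March leaves 126.
April has 30 days (96 left).
May has 31 days (65 left).
June has 30 days (35 left).
July has 31 days (4 left).
4 days into August → August 4, 2022.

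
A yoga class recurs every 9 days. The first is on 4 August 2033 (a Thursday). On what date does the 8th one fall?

The 8th occurrence is 7 intervals after the first: 7 × 9 = 63 days after 4 August 2033.
August has 31 days — 27 days to the end of August leaves 36.
September has 30 days (6 left).
6 days into October → 6 October 2033.

6 October 2033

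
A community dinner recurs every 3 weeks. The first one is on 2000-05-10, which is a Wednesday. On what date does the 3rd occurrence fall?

The 3rd occurrence is 2 intervals after the first: 2 × 21 = 42 days after 2000-05-10.
May has 31 days — 21 days to the end of May leaves 21.
21 days into June → 2000-06-21.

2000-06-21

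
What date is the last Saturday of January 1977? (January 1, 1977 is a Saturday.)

January 1977 begins on a Saturday, so the first Saturday is January 1.
January 1977 has 31 days. Adding weeks: 1, 8, 15, 22, 29 — the last one ≤ 31 is the 29th.

29 January 1977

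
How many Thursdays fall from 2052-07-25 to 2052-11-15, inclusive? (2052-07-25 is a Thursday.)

2052-07-25 is a Thursday; the first Thursday on or after it is 2052-07-25.
From 2052-07-25 to 2052-11-15: 6 + 31 + 30 + 31 + 15 = 113 days (rest of July, August, September, October, November).
113 ÷ 7 = 16 full weeks with remainder 1, so 16 more Thursdays after the first → 17.

17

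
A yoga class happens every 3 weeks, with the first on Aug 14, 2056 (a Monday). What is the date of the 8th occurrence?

Jan 8, 2057

The 8th occurrence is 7 intervals after the first: 7 × 21 = 147 days after Aug 14, 2056.
Aug has 31 days — 17 days to the end of Aug leaves 130.
Sep has 30 days (100 left).
Oct has 31 days (69 left).
Nov has 30 days (39 left).
Dec has 31 days (8 left).
8 days into Jan → Jan 8, 2057.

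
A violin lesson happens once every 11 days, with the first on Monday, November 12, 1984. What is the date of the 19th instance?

May 29, 1985

The 19th occurrence is 18 intervals after the first: 18 × 11 = 198 days after November 12, 1984.
November has 30 days — 18 days to the end of November leaves 180.
December has 31 days (149 left).
January has 31 days (118 left).
February has 28 days (90 left).
March has 31 days (59 left).
April has 30 days (29 left).
29 days into May → May 29, 1985.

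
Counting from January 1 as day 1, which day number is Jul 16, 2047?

Days in months before Jul: 31 + 28 + 31 + 30 + 31 + 30 = 181.
Plus 16 days into Jul → day 197.

197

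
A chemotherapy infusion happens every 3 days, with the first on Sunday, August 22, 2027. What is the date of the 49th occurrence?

January 13, 2028

The 49th occurrence is 48 intervals after the first: 48 × 3 = 144 days after August 22, 2027.
August has 31 days — 9 days to the end of August leaves 135.
September has 30 days (105 left).
October has 31 days (74 left).
November has 30 days (44 left).
December has 31 days (13 left).
13 days into January → January 13, 2028.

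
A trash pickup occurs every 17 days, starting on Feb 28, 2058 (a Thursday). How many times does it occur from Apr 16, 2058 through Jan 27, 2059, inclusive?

Occurrences land 17·i days after Feb 28, 2058 for i = 0, 1, 2, …
Apr 16, 2058 is 47 days after the start; 47 ÷ 17 = 2 remainder 13; since the remainder is 13, round up to i = 3. First occurrence in the window: #4 on Apr 20, 2058 (3×17 = 51 days in).
Jan 27, 2059 is 333 days after the start; 333 ÷ 17 = 19 remainder 10. Last occurrence in the window: #20 on Jan 17, 2059.
Occurrences #4 through #20: 17 in total.

17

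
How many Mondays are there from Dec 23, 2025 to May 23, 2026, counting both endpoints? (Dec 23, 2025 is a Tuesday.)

21

Dec 23, 2025 is a Tuesday; the first Monday on or after it is Dec 29, 2025 (6 days later).
From Dec 29, 2025 to May 23, 2026: 2 + 31 + 28 + 31 + 30 + 23 = 145 days (rest of Dec, Jan, Feb, Mar, Apr, May).
145 ÷ 7 = 20 full weeks with remainder 5, so 20 more Mondays after the first → 21.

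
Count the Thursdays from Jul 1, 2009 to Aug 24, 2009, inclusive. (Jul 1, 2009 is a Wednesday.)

8

Jul 1, 2009 is a Wednesday; the first Thursday on or after it is Jul 2, 2009 (1 day later).
From Jul 2, 2009 to Aug 24, 2009: 29 + 24 = 53 days (rest of Jul, Aug).
53 ÷ 7 = 7 full weeks with remainder 4, so 7 more Thursdays after the first → 8.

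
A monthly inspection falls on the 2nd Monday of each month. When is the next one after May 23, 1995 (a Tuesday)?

May 1995 starts on a Monday; its first Monday is the 1st, so the 2nd Monday is the 8th — May 8, 1995.
That is not after May 23, 1995, so look at Jun 1995.
Jun 1995 starts on a Thursday; its first Monday is the 5th, so the 2nd Monday is the 12th — Jun 12, 1995.

Jun 12, 1995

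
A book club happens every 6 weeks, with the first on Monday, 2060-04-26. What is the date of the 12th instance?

The 12th occurrence is 11 intervals after the first: 11 × 42 = 462 days after 2060-04-26.
April has 30 days — 4 days to the end of April leaves 458.
From end of April to end of 2060 is 245 days (213 left).
January has 31 days (182 left).
February has 28 days (154 left).
March has 31 days (123 left).
April has 30 days (93 left).
May has 31 days (62 left).
June has 30 days (32 left).
July has 31 days (1 left).
1 day into August → 2061-08-01.

2061-08-01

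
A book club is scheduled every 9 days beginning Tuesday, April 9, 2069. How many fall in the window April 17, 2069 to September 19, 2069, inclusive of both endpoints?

Occurrences land 9·i days after April 9, 2069 for i = 0, 1, 2, …
April 17, 2069 is 8 days after the start; 8 ÷ 9 = 0 remainder 8; since the remainder is 8, round up to i = 1. First occurrence in the window: #2 on April 18, 2069 (1×9 = 9 days in).
September 19, 2069 is 163 days after the start; 163 ÷ 9 = 18 remainder 1. Last occurrence in the window: #19 on September 18, 2069.
Occurrences #2 through #19: 18 in total.

18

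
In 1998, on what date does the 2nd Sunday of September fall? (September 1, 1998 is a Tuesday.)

September 1998 begins on a Tuesday, so the first Sunday is September 6 (5 days later).
The 2nd Sunday is 1 weeks later: 6 + 7 = 13.

1998-09-13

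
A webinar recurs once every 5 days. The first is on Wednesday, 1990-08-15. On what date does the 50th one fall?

The 50th occurrence is 49 intervals after the first: 49 × 5 = 245 days after 1990-08-15.
August has 31 days — 16 days to the end of August leaves 229.
September has 30 days (199 left).
October has 31 days (168 left).
November has 30 days (138 left).
December has 31 days (107 left).
January has 31 days (76 left).
February has 28 days (48 left).
March has 31 days (17 left).
17 days into April → 1991-04-17.

1991-04-17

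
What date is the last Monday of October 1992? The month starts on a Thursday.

October 1992 begins on a Thursday, so the first Monday is October 5 (4 days later).
October 1992 has 31 days. Adding weeks: 5, 12, 19, 26 — the last one ≤ 31 is the 26th.

1992-10-26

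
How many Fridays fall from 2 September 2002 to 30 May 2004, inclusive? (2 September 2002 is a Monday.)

2 September 2002 is a Monday; the first Friday on or after it is 6 September 2002 (4 days later).
From 6 September 2002 to 30 May 2004: 116 + 365 + 151 = 632 days (rest of 2002, 2003, to 30 May 2004 in 2004).
632 ÷ 7 = 90 full weeks with remainder 2, so 90 more Fridays after the first → 91.

91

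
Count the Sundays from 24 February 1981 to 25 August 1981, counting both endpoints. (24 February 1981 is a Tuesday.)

24 February 1981 is a Tuesday; the first Sunday on or after it is 1 March 1981 (5 days later).
From 1 March 1981 to 25 August 1981: 30 + 30 + 31 + 30 + 31 + 25 = 177 days (rest of March, April, May, June, July, August).
177 ÷ 7 = 25 full weeks with remainder 2, so 25 more Sundays after the first → 26.

26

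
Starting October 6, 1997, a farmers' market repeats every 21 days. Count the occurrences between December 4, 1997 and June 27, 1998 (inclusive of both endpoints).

Occurrences land 21·i days after October 6, 1997 for i = 0, 1, 2, …
December 4, 1997 is 59 days after the start; 59 ÷ 21 = 2 remainder 17; since the remainder is 17, round up to i = 3. First occurrence in the window: #4 on December 8, 1997 (3×21 = 63 days in).
June 27, 1998 is 264 days after the start; 264 ÷ 21 = 12 remainder 12. Last occurrence in the window: #13 on June 15, 1998.
Occurrences #4 through #13: 10 in total.

10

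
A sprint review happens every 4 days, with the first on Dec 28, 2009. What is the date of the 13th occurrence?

Feb 14, 2010

The 13th occurrence is 12 intervals after the first: 12 × 4 = 48 days after Dec 28, 2009.
Dec has 31 days — 3 days to the end of Dec leaves 45.
Jan has 31 days (14 left).
14 days into Feb → Feb 14, 2010.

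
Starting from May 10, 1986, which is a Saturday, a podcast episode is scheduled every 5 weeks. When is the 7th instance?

Dec 6, 1986

The 7th occurrence is 6 intervals after the first: 6 × 35 = 210 days after May 10, 1986.
May has 31 days — 21 days to the end of May leaves 189.
Jun has 30 days (159 left).
Jul has 31 days (128 left).
Aug has 31 days (97 left).
Sep has 30 days (67 left).
Oct has 31 days (36 left).
Nov has 30 days (6 left).
6 days into Dec → Dec 6, 1986.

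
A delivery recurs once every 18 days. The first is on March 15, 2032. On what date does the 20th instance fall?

February 20, 2033

The 20th occurrence is 19 intervals after the first: 19 × 18 = 342 days after March 15, 2032.
March has 31 days — 16 days to the end of March leaves 326.
April has 30 days (296 left).
May has 31 days (265 left).
June has 30 days (235 left).
July has 31 days (204 left).
August has 31 days (173 left).
September has 30 days (143 left).
October has 31 days (112 left).
November has 30 days (82 left).
December has 31 days (51 left).
January has 31 days (20 left).
20 days into February → February 20, 2033.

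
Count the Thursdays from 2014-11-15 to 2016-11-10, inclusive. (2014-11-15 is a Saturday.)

2014-11-15 is a Saturday; the first Thursday on or after it is 2014-11-20 (5 days later).
From 2014-11-20 to 2016-11-10: 41 + 365 + 315 = 721 days (rest of 2014, 2015, to 2016-11-10 in 2016).
721 ÷ 7 = 103 full weeks with remainder 0, so 103 more Thursdays after the first → 104.

104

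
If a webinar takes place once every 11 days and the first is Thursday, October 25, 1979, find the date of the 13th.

The 13th occurrence is 12 intervals after the first: 12 × 11 = 132 days after October 25, 1979.
October has 31 days — 6 days to the end of October leaves 126.
November has 30 days (96 left).
December has 31 days (65 left).
January has 31 days (34 left).
February has 29 days (5 left).
5 days into March → March 5, 1980.

March 5, 1980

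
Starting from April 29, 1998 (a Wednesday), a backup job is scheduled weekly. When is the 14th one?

July 29, 1998

The 14th occurrence is 13 intervals after the first: 13 × 7 = 91 days after April 29, 1998.
April has 30 days — 1 day to the end of April leaves 90.
May has 31 days (59 left).
June has 30 days (29 left).
29 days into July → July 29, 1998.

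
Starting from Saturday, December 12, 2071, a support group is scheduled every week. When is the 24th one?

May 21, 2072

The 24th occurrence is 23 intervals after the first: 23 × 7 = 161 days after December 12, 2071.
December has 31 days — 19 days to the end of December leaves 142.
January has 31 days (111 left).
February has 29 days (82 left).
March has 31 days (51 left).
April has 30 days (21 left).
21 days into May → May 21, 2072.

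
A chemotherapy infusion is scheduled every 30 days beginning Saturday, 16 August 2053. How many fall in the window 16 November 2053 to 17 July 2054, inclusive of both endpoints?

Occurrences land 30·i days after 16 August 2053 for i = 0, 1, 2, …
16 November 2053 is 92 days after the start; 92 ÷ 30 = 3 remainder 2; since the remainder is 2, round up to i = 4. First occurrence in the window: #5 on 14 December 2053 (4×30 = 120 days in).
17 July 2054 is 335 days after the start; 335 ÷ 30 = 11 remainder 5. Last occurrence in the window: #12 on 12 July 2054.
Occurrences #5 through #12: 8 in total.

8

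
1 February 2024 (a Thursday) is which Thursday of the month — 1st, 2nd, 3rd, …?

Day 1 falls in week ⌈1/7⌉ of the month.
Days 1–7 hold the 1st Thursday, 8–14 the 2nd, 15–21 the 3rd, 22–28 the 4th, 29–31 the 5th.
1 is in the range for the 1st.

1st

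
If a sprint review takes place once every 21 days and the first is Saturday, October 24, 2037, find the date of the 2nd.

The 2nd occurrence is 1 interval after the first: 1 × 21 = 21 days after October 24, 2037.
October has 31 days — 7 days to the end of October leaves 14.
14 days into November → November 14, 2037.

November 14, 2037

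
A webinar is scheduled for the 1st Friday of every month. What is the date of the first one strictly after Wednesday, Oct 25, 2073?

Nov 3, 2073

Oct 2073 starts on a Sunday, so its 1st Friday is Oct 6, 2073 (5 days in).
That is not after Oct 25, 2073, so look at Nov 2073.
Nov 2073 starts on a Wednesday, so its 1st Friday is Nov 3, 2073 (2 days in).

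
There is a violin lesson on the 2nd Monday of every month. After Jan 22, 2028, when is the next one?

Feb 14, 2028

Jan 2028 starts on a Saturday; its first Monday is the 3rd, so the 2nd Monday is the 10th — Jan 10, 2028.
That is not after Jan 22, 2028, so look at Feb 2028.
Feb 2028 starts on a Tuesday; its first Monday is the 7th, so the 2nd Monday is the 14th — Feb 14, 2028.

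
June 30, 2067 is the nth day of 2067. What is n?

Days in months before June: 31 + 28 + 31 + 30 + 31 = 151.
Plus 30 days into June → day 181.

181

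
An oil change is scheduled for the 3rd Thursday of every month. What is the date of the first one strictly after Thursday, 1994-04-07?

April 1994 starts on a Friday; its first Thursday is the 7th, so the 3rd Thursday is the 21st — 1994-04-21.
1994-04-21 is after 1994-04-07, so that is the next one.

1994-04-21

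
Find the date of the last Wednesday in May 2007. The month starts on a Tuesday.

May 2007 begins on a Tuesday, so the first Wednesday is May 2 (1 day later).
May 2007 has 31 days. Adding weeks: 2, 9, 16, 23, 30 — the last one ≤ 31 is the 30th.

May 30, 2007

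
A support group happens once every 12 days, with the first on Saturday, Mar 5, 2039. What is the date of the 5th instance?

The 5th occurrence is 4 intervals after the first: 4 × 12 = 48 days after Mar 5, 2039.
Mar has 31 days — 26 days to the end of Mar leaves 22.
22 days into Apr → Apr 22, 2039.

Apr 22, 2039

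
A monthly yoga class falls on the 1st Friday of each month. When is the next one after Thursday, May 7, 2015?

June 5, 2015

May 2015 starts on a Friday, so its 1st Friday is May 1, 2015.
That is not after May 7, 2015, so look at June 2015.
June 2015 starts on a Monday, so its 1st Friday is June 5, 2015 (4 days in).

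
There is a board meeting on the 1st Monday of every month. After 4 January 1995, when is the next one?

January 1995 starts on a Sunday, so its 1st Monday is 2 January 1995 (1 day in).
That is not after 4 January 1995, so look at February 1995.
February 1995 starts on a Wednesday, so its 1st Monday is 6 February 1995 (5 days in).

6 February 1995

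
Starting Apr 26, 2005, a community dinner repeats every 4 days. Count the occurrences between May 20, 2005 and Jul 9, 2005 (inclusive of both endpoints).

Occurrences land 4·i days after Apr 26, 2005 for i = 0, 1, 2, …
May 20, 2005 is 24 days after the start; 24 ÷ 4 = 6 remainder 0. First occurrence in the window: #7 on May 20, 2005 (6×4 = 24 days in).
Jul 9, 2005 is 74 days after the start; 74 ÷ 4 = 18 remainder 2. Last occurrence in the window: #19 on Jul 7, 2005.
Occurrences #7 through #19: 13 in total.

13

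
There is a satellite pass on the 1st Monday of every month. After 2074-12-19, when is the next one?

2075-01-07

December 2074 starts on a Saturday, so its 1st Monday is 2074-12-03 (2 days in).
That is not after 2074-12-19, so look at January 2075.
January 2075 starts on a Tuesday, so its 1st Monday is 2075-01-07 (6 days in).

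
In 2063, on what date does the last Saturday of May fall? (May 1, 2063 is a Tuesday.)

May 2063 begins on a Tuesday, so the first Saturday is May 5 (4 days later).
May 2063 has 31 days. Adding weeks: 5, 12, 19, 26 — the last one ≤ 31 is the 26th.

26 May 2063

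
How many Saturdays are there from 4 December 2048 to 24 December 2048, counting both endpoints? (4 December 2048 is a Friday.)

3

4 December 2048 is a Friday; the first Saturday on or after it is 5 December 2048 (1 day later).
From 5 December 2048 to 24 December 2048 is 24 − 5 = 19 days.
19 ÷ 7 = 2 full weeks with remainder 5, so 2 more Saturdays after the first → 3.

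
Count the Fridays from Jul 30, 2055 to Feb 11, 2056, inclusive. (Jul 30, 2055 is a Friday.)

Jul 30, 2055 is a Friday; the first Friday on or after it is Jul 30, 2055.
From Jul 30, 2055 to Feb 11, 2056: 1 + 31 + 30 + 31 + 30 + 31 + 31 + 11 = 196 days (rest of Jul, Aug, Sep, Oct, Nov, Dec, Jan, Feb).
196 ÷ 7 = 28 full weeks with remainder 0, so 28 more Fridays after the first → 29.

29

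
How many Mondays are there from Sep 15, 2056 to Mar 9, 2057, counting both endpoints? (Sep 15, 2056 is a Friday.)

25

Sep 15, 2056 is a Friday; the first Monday on or after it is Sep 18, 2056 (3 days later).
From Sep 18, 2056 to Mar 9, 2057: 12 + 31 + 30 + 31 + 31 + 28 + 9 = 172 days (rest of Sep, Oct, Nov, Dec, Jan, Feb, Mar).
172 ÷ 7 = 24 full weeks with remainder 4, so 24 more Mondays after the first → 25.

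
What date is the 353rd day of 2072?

18 December 2072

January has 31 days (353 − 31 = 322 remain).
February has 29 days (322 − 29 = 293 remain).
March has 31 days (293 − 31 = 262 remain).
April has 30 days (262 − 30 = 232 remain).
May has 31 days (232 − 31 = 201 remain).
June has 30 days (201 − 30 = 171 remain).
July has 31 days (171 − 31 = 140 remain).
August has 31 days (140 − 31 = 109 remain).
September has 30 days (109 − 30 = 79 remain).
October has 31 days (79 − 31 = 48 remain).
November has 30 days (48 − 30 = 18 remain).
18 into December → December 18.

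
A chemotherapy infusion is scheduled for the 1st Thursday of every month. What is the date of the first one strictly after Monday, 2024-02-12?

February 2024 starts on a Thursday, so its 1st Thursday is 2024-02-01.
That is not after 2024-02-12, so look at March 2024.
March 2024 starts on a Friday, so its 1st Thursday is 2024-03-07 (6 days in).

2024-03-07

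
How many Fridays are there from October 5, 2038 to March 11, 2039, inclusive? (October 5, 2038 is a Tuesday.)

October 5, 2038 is a Tuesday; the first Friday on or after it is October 8, 2038 (3 days later).
From October 8, 2038 to March 11, 2039: 23 + 30 + 31 + 31 + 28 + 11 = 154 days (rest of October, November, December, January, February, March).
154 ÷ 7 = 22 full weeks with remainder 0, so 22 more Fridays after the first → 23.

23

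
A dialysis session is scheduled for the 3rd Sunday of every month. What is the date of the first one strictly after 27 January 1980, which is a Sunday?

January 1980 starts on a Tuesday; its first Sunday is the 6th, so the 3rd Sunday is the 20th — 20 January 1980.
That is not after 27 January 1980, so look at February 1980.
February 1980 starts on a Friday; its first Sunday is the 3rd, so the 3rd Sunday is the 17th — 17 February 1980.

17 February 1980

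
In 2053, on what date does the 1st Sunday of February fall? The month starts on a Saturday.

February 2, 2053

February 2053 begins on a Saturday, so the first Sunday is February 2 (1 day later).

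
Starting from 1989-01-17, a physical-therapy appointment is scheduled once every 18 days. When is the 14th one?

The 14th occurrence is 13 intervals after the first: 13 × 18 = 234 days after 1989-01-17.
January has 31 days — 14 days to the end of January leaves 220.
February has 28 days (192 left).
March has 31 days (161 left).
April has 30 days (131 left).
May has 31 days (100 left).
June has 30 days (70 left).
July has 31 days (39 left).
August has 31 days (8 left).
8 days into September → 1989-09-08.

1989-09-08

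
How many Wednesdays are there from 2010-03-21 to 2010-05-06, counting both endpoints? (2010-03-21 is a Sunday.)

7

2010-03-21 is a Sunday; the first Wednesday on or after it is 2010-03-24 (3 days later).
From 2010-03-24 to 2010-05-06: 7 + 30 + 6 = 43 days (rest of March, April, May).
43 ÷ 7 = 6 full weeks with remainder 1, so 6 more Wednesdays after the first → 7.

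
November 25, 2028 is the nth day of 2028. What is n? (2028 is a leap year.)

Days in months before November: 31 + 29 + 31 + 30 + 31 + 30 + 31 + 31 + 30 + 31 = 305.
Plus 25 days into November → day 330.

330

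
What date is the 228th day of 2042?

January has 31 days (228 − 31 = 197 remain).
February has 28 days (197 − 28 = 169 remain).
March has 31 days (169 − 31 = 138 remain).
April has 30 days (138 − 30 = 108 remain).
May has 31 days (108 − 31 = 77 remain).
June has 30 days (77 − 30 = 47 remain).
July has 31 days (47 − 31 = 16 remain).
16 into August → August 16.

August 16, 2042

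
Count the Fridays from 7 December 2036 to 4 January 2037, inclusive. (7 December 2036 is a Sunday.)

4

7 December 2036 is a Sunday; the first Friday on or after it is 12 December 2036 (5 days later).
From 12 December 2036 to 4 January 2037: 19 + 4 = 23 days (rest of December, January).
23 ÷ 7 = 3 full weeks with remainder 2, so 3 more Fridays after the first → 4.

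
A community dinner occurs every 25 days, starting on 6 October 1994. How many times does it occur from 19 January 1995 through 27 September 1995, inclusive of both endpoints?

Occurrences land 25·i days after 6 October 1994 for i = 0, 1, 2, …
19 January 1995 is 105 days after the start; 105 ÷ 25 = 4 remainder 5; since the remainder is 5, round up to i = 5. First occurrence in the window: #6 on 8 February 1995 (5×25 = 125 days in).
27 September 1995 is 356 days after the start; 356 ÷ 25 = 14 remainder 6. Last occurrence in the window: #15 on 21 September 1995.
Occurrences #6 through #15: 10 in total.

10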